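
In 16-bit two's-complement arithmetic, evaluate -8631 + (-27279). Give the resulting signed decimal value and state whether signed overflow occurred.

-8631 → 1101111001001001
-27279 → 1001010101110001
  1101111001001001
+ 1001010101110001
= 0111001110111010  (discard carry-out 1)
Result 0111001110111010: MSB = 0 → value 29626.
Both addends are negative but the stored result is non-negative: signed overflow. The true value -8631 + (-27279) = -35910 lies outside [-32768, 32767].

29626; overflow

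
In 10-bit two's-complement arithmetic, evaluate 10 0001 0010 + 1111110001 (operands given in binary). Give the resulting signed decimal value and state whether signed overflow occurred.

-509; no overflow

10 0001 0010 → 1000010010 = -494 (signed)
1111110001 = -15 (signed)
  1000010010
+ 1111110001
= 1000000011  (discard carry-out 1)
Result 1000000011: MSB = 1 → 515 − 1024 = -509.
Both addends are negative and so is the stored result: no signed overflow.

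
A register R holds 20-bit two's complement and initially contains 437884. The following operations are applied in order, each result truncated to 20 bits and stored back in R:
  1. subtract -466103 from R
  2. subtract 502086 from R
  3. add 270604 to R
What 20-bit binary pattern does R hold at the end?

10100100001011111001

Start: R = 437884 = 01101010111001111100.
R = 437884 − (-466103) = 903987; wraps to -144589 = 11011100101100110011
R = -144589 − 502086 = -646675; wraps to 401901 = 01100010000111101101
R = 401901 + 270604 = 672505; wraps to -376071 = 10100100001011111001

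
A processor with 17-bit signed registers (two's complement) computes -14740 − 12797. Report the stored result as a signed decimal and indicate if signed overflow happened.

-27537; no overflow

-14740 → 11100011001101100
12797 → 00011000111111101
Subtract via negate-and-add: invert 00011000111111101 + 1 = 11100111000000011 (i.e. -12797).
  11100011001101100
+ 11100111000000011
= 11001010001101111  (discard carry-out 1)
Result 11001010001101111: MSB = 1 → 103535 − 131072 = -27537.
Both addends (after negating the subtrahend) are negative and so is the stored result: no signed overflow.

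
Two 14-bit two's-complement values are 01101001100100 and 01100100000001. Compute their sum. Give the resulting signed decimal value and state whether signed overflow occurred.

-3227; overflow

01101001100100 = 6756 (signed)
01100100000001 = 6401 (signed)
  01101001100100
+ 01100100000001
= 11001101100101
Result 11001101100101: MSB = 1 → 13157 − 16384 = -3227.
Both addends are non-negative but the stored result is negative: signed overflow. The true value 6756 + 6401 = 13157 lies outside [-8192, 8191].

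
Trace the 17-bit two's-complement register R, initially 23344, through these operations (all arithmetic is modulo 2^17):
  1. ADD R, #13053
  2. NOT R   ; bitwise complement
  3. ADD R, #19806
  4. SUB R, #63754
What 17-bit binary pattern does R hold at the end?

01100011000100110

Start: R = 23344 = 00101101100110000.
R = 23344 + 13053 = 36397 = 01000111000101101
R = NOT 01000111000101101 = 10111000111010010 = -36398
R = -36398 + 19806 = -16592 = 11011111100110000
R = -16592 − 63754 = -80346; wraps to 50726 = 01100011000100110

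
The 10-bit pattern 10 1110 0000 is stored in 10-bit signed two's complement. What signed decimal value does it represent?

MSB is 1, so the value is negative.
Unsigned reading: 736. Subtract 2^10 = 1024: 736 − 1024 = -288.

-288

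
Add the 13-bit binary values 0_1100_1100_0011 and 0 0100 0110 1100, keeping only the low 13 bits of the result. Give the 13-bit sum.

  0110011000011
+ 0010001101100
= 1000100101111

1000100101111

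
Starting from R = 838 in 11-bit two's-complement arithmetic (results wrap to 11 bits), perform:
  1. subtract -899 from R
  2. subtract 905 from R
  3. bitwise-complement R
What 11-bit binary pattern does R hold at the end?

Start: R = 838 = 01101000110.
R = 838 − (-899) = 1737; wraps to -311 = 11011001001
R = -311 − 905 = -1216; wraps to 832 = 01101000000
R = NOT 01101000000 = 10010111111 = -833

10010111111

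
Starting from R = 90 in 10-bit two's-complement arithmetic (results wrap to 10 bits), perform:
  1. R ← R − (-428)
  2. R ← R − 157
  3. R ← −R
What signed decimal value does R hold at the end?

Start: R = 90 = 0001011010.
R = 90 − (-428) = 518; wraps to -506 = 1000000110
R = -506 − 157 = -663; wraps to 361 = 0101101001
R = −(361) = -361 = 1010010111

-361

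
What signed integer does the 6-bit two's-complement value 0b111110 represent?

-2

MSB is 1, so the value is negative.
Unsigned reading: 62. Subtract 2^6 = 64: 62 − 64 = -2.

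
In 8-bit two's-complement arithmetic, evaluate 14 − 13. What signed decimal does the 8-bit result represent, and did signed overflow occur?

1; no overflow

14 → 00001110
13 → 00001101
Subtract via negate-and-add: invert 00001101 + 1 = 11110011 (i.e. -13).
  00001110
+ 11110011
= 00000001  (discard carry-out 1)
Result 00000001: MSB = 0 → value 1.
Addends (after negating the subtrahend) have opposite signs, so signed overflow cannot occur.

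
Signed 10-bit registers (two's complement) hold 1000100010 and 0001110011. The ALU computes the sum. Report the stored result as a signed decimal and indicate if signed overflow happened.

1000100010 = -478 (signed)
0001110011 = 115 (signed)
  1000100010
+ 0001110011
= 1010010101
Result 1010010101: MSB = 1 → 661 − 1024 = -363.
Addends have opposite signs, so signed overflow cannot occur.

-363; no overflow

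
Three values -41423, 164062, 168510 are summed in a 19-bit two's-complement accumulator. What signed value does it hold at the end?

-41423 + 164062 = 122639 (0011101111100001111)
122639 + 168510 = 291149 → wraps to -233139 (1000111000101001101)

-233139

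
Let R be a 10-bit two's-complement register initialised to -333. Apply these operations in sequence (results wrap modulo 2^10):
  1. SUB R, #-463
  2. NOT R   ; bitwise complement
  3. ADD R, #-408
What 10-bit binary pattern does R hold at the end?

0111100101

Start: R = -333 = 1010110011.
R = -333 − (-463) = 130 = 0010000010
R = NOT 0010000010 = 1101111101 = -131
R = -131 + (-408) = -539; wraps to 485 = 0111100101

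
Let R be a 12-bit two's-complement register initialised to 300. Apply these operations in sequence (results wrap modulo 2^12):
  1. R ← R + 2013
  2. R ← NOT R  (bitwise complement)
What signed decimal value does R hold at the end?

Start: R = 300 = 000100101100.
R = 300 + 2013 = 2313; wraps to -1783 = 100100001001
R = NOT 100100001001 = 011011110110 = 1782

1782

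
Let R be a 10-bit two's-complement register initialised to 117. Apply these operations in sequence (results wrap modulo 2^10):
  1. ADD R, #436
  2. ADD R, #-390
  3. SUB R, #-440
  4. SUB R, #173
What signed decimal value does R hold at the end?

Start: R = 117 = 0001110101.
R = 117 + 436 = 553; wraps to -471 = 1000101001
R = -471 + (-390) = -861; wraps to 163 = 0010100011
R = 163 − (-440) = 603; wraps to -421 = 1001011011
R = -421 − 173 = -594; wraps to 430 = 0110101110

430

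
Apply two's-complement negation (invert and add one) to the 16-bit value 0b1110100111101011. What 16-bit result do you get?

0001011000010101

Invert: 0001011000010100. Add 1: 0001011000010101.
Check: 1110100111101011 = -5653, 0001011000010101 = 5653.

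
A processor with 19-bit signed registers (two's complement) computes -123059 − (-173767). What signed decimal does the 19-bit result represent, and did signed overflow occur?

50708; no overflow

-123059 → 1100001111101001101
-173767 → 1010101100100111001
Subtract via negate-and-add: invert 1010101100100111001 + 1 = 0101010011011000111 (i.e. 173767).
  1100001111101001101
+ 0101010011011000111
= 0001100011000010100  (discard carry-out 1)
Result 0001100011000010100: MSB = 0 → value 50708.
Addends (after negating the subtrahend) have opposite signs, so signed overflow cannot occur.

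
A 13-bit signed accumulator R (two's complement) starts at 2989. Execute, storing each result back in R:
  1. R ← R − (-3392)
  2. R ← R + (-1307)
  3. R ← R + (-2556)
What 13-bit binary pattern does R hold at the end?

Start: R = 2989 = 0101110101101.
R = 2989 − (-3392) = 6381; wraps to -1811 = 1100011101101
R = -1811 + (-1307) = -3118 = 1001111010010
R = -3118 + (-2556) = -5674; wraps to 2518 = 0100111010110

0100111010110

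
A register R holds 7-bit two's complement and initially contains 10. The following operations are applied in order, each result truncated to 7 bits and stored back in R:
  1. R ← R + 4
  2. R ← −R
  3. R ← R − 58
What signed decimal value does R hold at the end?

56

Start: R = 10 = 0001010.
R = 10 + 4 = 14 = 0001110
R = −(14) = -14 = 1110010
R = -14 − 58 = -72; wraps to 56 = 0111000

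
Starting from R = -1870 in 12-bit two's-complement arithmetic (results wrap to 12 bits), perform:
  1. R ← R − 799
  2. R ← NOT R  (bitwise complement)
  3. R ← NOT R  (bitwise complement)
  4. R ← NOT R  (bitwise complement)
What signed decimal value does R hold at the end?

-1428

Start: R = -1870 = 100010110010.
R = -1870 − 799 = -2669; wraps to 1427 = 010110010011
R = NOT 010110010011 = 101001101100 = -1428
R = NOT 101001101100 = 010110010011 = 1427
R = NOT 010110010011 = 101001101100 = -1428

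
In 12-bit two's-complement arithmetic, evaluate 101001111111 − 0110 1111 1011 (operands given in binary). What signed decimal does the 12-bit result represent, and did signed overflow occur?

101001111111 = -1409 (signed)
0110 1111 1011 → 011011111011 = 1787 (signed)
Subtract via negate-and-add: invert 011011111011 + 1 = 100100000101 (i.e. -1787).
  101001111111
+ 100100000101
= 001110000100  (discard carry-out 1)
Result 001110000100: MSB = 0 → value 900.
Both addends (after negating the subtrahend) are negative but the stored result is non-negative: signed overflow. The true value -1409 − 1787 = -3196 lies outside [-2048, 2047].

900; overflow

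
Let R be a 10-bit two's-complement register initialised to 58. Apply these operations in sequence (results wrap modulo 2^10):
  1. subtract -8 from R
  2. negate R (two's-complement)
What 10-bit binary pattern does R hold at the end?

Start: R = 58 = 0000111010.
R = 58 − (-8) = 66 = 0001000010
R = −(66) = -66 = 1110111110

1110111110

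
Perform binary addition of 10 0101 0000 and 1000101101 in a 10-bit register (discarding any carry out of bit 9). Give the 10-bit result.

0001111101

  1001010000
+ 1000101101
= 0001111101  (discard carry-out 1)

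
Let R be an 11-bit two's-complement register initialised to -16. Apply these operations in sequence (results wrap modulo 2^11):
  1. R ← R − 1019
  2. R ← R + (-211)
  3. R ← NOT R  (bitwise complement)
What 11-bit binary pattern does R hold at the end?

10011011101

Start: R = -16 = 11111110000.
R = -16 − 1019 = -1035; wraps to 1013 = 01111110101
R = 1013 + (-211) = 802 = 01100100010
R = NOT 01100100010 = 10011011101 = -803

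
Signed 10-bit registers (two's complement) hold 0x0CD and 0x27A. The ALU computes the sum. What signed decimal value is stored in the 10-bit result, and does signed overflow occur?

-185; no overflow

0x0CD = 0011001101 = 205 (signed)
0x27A = 1001111010 = -390 (signed)
  0011001101
+ 1001111010
= 1101000111
Result 1101000111: MSB = 1 → 839 − 1024 = -185.
Addends have opposite signs, so signed overflow cannot occur.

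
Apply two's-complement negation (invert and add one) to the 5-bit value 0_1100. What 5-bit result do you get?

Invert: 10011. Add 1: 10100.

10100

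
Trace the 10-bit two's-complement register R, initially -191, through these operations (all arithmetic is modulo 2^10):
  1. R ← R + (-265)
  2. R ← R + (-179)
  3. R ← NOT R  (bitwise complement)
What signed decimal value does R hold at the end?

-390

Start: R = -191 = 1101000001.
R = -191 + (-265) = -456 = 1000111000
R = -456 + (-179) = -635; wraps to 389 = 0110000101
R = NOT 0110000101 = 1001111010 = -390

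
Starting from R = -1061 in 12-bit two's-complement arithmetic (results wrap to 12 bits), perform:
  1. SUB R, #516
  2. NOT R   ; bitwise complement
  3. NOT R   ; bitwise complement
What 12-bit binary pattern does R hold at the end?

100111010111

Start: R = -1061 = 101111011011.
R = -1061 − 516 = -1577 = 100111010111
R = NOT 100111010111 = 011000101000 = 1576
R = NOT 011000101000 = 100111010111 = -1577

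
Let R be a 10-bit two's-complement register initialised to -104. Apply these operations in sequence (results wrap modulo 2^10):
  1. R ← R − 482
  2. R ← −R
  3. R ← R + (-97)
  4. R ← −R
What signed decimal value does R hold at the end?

Start: R = -104 = 1110011000.
R = -104 − 482 = -586; wraps to 438 = 0110110110
R = −(438) = -438 = 1001001010
R = -438 + (-97) = -535; wraps to 489 = 0111101001
R = −(489) = -489 = 1000010111

-489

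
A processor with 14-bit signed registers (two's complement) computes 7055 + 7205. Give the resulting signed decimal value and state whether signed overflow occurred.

-2124; overflow

7055 → 01101110001111
7205 → 01110000100101
  01101110001111
+ 01110000100101
= 11011110110100
Result 11011110110100: MSB = 1 → 14260 − 16384 = -2124.
Both addends are non-negative but the stored result is negative: signed overflow. The true value 7055 + 7205 = 14260 lies outside [-8192, 8191].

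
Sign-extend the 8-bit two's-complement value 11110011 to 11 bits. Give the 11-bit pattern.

11111110011

MSB of 11110011 is 1; replicate it into the new high bits.
111|11110011 → 11111110011 (still -13).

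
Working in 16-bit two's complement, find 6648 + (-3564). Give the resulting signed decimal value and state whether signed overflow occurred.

6648 → 0001100111111000
-3564 → 1111001000010100
  0001100111111000
+ 1111001000010100
= 0000110000001100  (discard carry-out 1)
Result 0000110000001100: MSB = 0 → value 3084.
Addends have opposite signs, so signed overflow cannot occur.

3084; no overflow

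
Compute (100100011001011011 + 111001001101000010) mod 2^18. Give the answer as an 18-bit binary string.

  100100011001011011
+ 111001001101000010
= 011101100110011101  (discard carry-out 1)

011101100110011101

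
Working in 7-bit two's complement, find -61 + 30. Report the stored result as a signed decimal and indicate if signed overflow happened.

-61 → 1000011
30 → 0011110
  1000011
+ 0011110
= 1100001
Result 1100001: MSB = 1 → 97 − 128 = -31.
Addends have opposite signs, so signed overflow cannot occur.

-31; no overflow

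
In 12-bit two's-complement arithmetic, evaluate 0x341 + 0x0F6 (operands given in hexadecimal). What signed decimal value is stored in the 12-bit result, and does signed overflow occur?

0x341 = 001101000001 = 833 (signed)
0x0F6 = 000011110110 = 246 (signed)
  001101000001
+ 000011110110
= 010000110111
Result 010000110111: MSB = 0 → value 1079.
Both addends are non-negative and so is the stored result: no signed overflow.

1079; no overflow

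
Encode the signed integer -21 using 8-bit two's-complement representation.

|-21| = 21 = 00010101 in 8 bits.
Invert the bits: 11101010. Add 1: 11101011.

11101011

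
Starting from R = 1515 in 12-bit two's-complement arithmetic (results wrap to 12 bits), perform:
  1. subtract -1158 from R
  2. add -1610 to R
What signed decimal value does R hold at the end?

1063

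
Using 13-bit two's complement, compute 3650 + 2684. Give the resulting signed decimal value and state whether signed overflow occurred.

-1858; overflow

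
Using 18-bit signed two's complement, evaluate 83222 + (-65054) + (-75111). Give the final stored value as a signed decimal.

-56943

83222 + (-65054) = 18168 (000100011011111000)
18168 + (-75111) = -56943 (110010000110010001)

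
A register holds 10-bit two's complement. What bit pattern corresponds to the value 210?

0011010010

210 is non-negative, so write it directly in 10 bits: 0011010010.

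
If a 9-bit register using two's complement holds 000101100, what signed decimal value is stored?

MSB is 0, so the value is non-negative: 000101100 = 44.

44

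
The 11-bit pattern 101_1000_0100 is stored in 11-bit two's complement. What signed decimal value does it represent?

MSB is 1, so the value is negative.
Unsigned reading: 1412. Subtract 2^11 = 2048: 1412 − 2048 = -636.

-636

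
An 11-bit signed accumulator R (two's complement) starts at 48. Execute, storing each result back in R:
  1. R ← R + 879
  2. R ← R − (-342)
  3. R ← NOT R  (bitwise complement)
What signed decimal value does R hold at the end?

Start: R = 48 = 00000110000.
R = 48 + 879 = 927 = 01110011111
R = 927 − (-342) = 1269; wraps to -779 = 10011110101
R = NOT 10011110101 = 01100001010 = 778

778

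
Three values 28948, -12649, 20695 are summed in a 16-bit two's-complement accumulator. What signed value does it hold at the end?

28948 + (-12649) = 16299 (0011111110101011)
16299 + 20695 = 36994 → wraps to -28542 (1001000010000010)

-28542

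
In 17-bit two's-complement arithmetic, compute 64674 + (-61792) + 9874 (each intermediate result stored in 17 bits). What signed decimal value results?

12756

64674 + (-61792) = 2882 (00000101101000010)
2882 + 9874 = 12756 (00011000111010100)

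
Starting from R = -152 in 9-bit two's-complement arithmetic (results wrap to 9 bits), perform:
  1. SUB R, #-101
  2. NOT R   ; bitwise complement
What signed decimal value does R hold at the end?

50

Start: R = -152 = 101101000.
R = -152 − (-101) = -51 = 111001101
R = NOT 111001101 = 000110010 = 50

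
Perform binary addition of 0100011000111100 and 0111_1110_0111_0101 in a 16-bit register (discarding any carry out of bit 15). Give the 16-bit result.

1100010010110001

  0100011000111100
+ 0111111001110101
= 1100010010110001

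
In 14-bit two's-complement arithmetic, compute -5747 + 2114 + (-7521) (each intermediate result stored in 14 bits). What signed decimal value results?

5230

-5747 + 2114 = -3633 (11000111001111)
-3633 + (-7521) = -11154 → wraps to 5230 (01010001101110)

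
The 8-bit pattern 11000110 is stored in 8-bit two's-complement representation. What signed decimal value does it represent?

MSB is 1, so the value is negative.
Invert: 00111001. Add 1: 00111010 = 58. So the value is −58.

-58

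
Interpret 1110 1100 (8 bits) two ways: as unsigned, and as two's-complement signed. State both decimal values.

unsigned = 236, signed = -20

Unsigned: 11101100 = 236.
Signed: MSB=1 → 236 − 256 = -20.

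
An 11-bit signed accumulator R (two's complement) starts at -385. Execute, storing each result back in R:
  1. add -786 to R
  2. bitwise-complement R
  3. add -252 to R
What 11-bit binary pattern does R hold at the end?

01110010110

Start: R = -385 = 11001111111.
R = -385 + (-786) = -1171; wraps to 877 = 01101101101
R = NOT 01101101101 = 10010010010 = -878
R = -878 + (-252) = -1130; wraps to 918 = 01110010110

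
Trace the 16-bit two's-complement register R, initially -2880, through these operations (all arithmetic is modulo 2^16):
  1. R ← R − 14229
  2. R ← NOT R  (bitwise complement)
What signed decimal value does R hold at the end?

Start: R = -2880 = 1111010011000000.
R = -2880 − 14229 = -17109 = 1011110100101011
R = NOT 1011110100101011 = 0100001011010100 = 17108

17108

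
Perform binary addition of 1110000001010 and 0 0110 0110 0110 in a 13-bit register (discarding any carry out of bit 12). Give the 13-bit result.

  1110000001010
+ 0011001100110
= 0001001110000  (discard carry-out 1)

0001001110000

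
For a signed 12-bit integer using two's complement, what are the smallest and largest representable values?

Minimum: −2^11 = -2048.
Maximum: 2^11 − 1 = 2047.

min = -2048, max = 2047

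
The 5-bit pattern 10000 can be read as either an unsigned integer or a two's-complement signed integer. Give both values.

unsigned = 16, signed = -16

Unsigned: 10000 = 16.
Signed: MSB=1 → 16 − 32 = -16.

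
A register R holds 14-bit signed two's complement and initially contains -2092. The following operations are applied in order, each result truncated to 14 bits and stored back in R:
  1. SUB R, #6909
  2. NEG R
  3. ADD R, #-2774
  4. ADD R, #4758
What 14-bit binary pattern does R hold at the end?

Start: R = -2092 = 11011111010100.
R = -2092 − 6909 = -9001; wraps to 7383 = 01110011010111
R = −(7383) = -7383 = 10001100101001
R = -7383 + (-2774) = -10157; wraps to 6227 = 01100001010011
R = 6227 + 4758 = 10985; wraps to -5399 = 10101011101001

10101011101001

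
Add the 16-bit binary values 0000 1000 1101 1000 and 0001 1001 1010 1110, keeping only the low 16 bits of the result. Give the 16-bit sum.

0010001010000110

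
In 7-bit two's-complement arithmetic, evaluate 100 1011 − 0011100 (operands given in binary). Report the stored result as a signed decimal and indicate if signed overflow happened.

100 1011 → 1001011 = -53 (signed)
0011100 = 28 (signed)
Subtract via negate-and-add: invert 0011100 + 1 = 1100100 (i.e. -28).
  1001011
+ 1100100
= 0101111  (discard carry-out 1)
Result 0101111: MSB = 0 → value 47.
Both addends (after negating the subtrahend) are negative but the stored result is non-negative: signed overflow. The true value -53 − 28 = -81 lies outside [-64, 63].

47; overflow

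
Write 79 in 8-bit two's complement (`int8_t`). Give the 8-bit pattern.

79 is non-negative, so write it directly in 8 bits: 01001111.

01001111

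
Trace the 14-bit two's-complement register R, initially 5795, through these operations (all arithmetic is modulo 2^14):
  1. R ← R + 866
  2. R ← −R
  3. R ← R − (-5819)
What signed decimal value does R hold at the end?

Start: R = 5795 = 01011010100011.
R = 5795 + 866 = 6661 = 01101000000101
R = −(6661) = -6661 = 10010111111011
R = -6661 − (-5819) = -842 = 11110010110110

-842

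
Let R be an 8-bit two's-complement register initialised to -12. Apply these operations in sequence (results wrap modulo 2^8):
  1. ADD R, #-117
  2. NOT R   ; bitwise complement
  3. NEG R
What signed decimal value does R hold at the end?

Start: R = -12 = 11110100.
R = -12 + (-117) = -129; wraps to 127 = 01111111
R = NOT 01111111 = 10000000 = -128
R = −(-128) = 128; wraps to -128 = 10000000

-128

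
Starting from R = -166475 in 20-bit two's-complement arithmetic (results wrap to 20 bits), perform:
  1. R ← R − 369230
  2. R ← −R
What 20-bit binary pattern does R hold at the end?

10000010110010011001

Start: R = -166475 = 11010111010110110101.
R = -166475 − 369230 = -535705; wraps to 512871 = 01111101001101100111
R = −(512871) = -512871 = 10000010110010011001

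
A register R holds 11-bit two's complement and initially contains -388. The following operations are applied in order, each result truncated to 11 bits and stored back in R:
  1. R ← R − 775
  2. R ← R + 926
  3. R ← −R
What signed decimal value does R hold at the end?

Start: R = -388 = 11001111100.
R = -388 − 775 = -1163; wraps to 885 = 01101110101
R = 885 + 926 = 1811; wraps to -237 = 11100010011
R = −(-237) = 237 = 00011101101

237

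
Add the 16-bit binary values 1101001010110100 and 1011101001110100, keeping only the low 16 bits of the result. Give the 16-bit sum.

1000110100101000

  1101001010110100
+ 1011101001110100
= 1000110100101000  (discard carry-out 1)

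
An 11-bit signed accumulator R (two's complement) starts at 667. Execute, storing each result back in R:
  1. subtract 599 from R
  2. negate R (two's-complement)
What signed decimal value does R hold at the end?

-68

Start: R = 667 = 01010011011.
R = 667 − 599 = 68 = 00001000100
R = −(68) = -68 = 11110111100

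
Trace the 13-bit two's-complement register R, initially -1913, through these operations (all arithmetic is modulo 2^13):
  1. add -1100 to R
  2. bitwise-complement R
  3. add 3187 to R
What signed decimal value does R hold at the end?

-1993

Start: R = -1913 = 1100010000111.
R = -1913 + (-1100) = -3013 = 1010000111011
R = NOT 1010000111011 = 0101111000100 = 3012
R = 3012 + 3187 = 6199; wraps to -1993 = 1100000110111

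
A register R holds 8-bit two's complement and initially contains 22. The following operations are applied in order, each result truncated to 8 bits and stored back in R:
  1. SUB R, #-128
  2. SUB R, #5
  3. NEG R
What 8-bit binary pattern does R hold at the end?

Start: R = 22 = 00010110.
R = 22 − (-128) = 150; wraps to -106 = 10010110
R = -106 − 5 = -111 = 10010001
R = −(-111) = 111 = 01101111

01101111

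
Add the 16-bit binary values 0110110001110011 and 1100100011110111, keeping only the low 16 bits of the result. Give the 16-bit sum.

  0110110001110011
+ 1100100011110111
= 0011010101101010  (discard carry-out 1)

0011010101101010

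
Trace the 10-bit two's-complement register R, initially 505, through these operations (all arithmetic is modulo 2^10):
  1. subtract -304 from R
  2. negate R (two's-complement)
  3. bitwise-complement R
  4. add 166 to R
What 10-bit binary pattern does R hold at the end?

1111001110

Start: R = 505 = 0111111001.
R = 505 − (-304) = 809; wraps to -215 = 1100101001
R = −(-215) = 215 = 0011010111
R = NOT 0011010111 = 1100101000 = -216
R = -216 + 166 = -50 = 1111001110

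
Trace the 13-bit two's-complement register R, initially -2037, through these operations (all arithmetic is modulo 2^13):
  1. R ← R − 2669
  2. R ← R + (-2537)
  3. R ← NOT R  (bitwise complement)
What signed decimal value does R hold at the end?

Start: R = -2037 = 1100000001011.
R = -2037 − 2669 = -4706; wraps to 3486 = 0110110011110
R = 3486 + (-2537) = 949 = 0001110110101
R = NOT 0001110110101 = 1110001001010 = -950

-950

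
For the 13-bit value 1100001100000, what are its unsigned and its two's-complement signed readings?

Unsigned: 1100001100000 = 6240.
Signed: MSB=1 → 6240 − 8192 = -1952.

unsigned = 6240, signed = -1952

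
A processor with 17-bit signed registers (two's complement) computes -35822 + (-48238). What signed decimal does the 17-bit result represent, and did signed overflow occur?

47012; overflow

-35822 → 10111010000010010
-48238 → 10100001110010010
  10111010000010010
+ 10100001110010010
= 01011011110100100  (discard carry-out 1)
Result 01011011110100100: MSB = 0 → value 47012.
Both addends are negative but the stored result is non-negative: signed overflow. The true value -35822 + (-48238) = -84060 lies outside [-65536, 65535].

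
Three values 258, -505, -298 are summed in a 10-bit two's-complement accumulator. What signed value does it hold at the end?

258 + (-505) = -247 (1100001001)
-247 + (-298) = -545 → wraps to 479 (0111011111)

479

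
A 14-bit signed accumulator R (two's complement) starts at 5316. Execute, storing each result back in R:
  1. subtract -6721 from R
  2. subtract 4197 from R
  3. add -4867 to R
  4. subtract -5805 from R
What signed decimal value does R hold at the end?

Start: R = 5316 = 01010011000100.
R = 5316 − (-6721) = 12037; wraps to -4347 = 10111100000101
R = -4347 − 4197 = -8544; wraps to 7840 = 01111010100000
R = 7840 + (-4867) = 2973 = 00101110011101
R = 2973 − (-5805) = 8778; wraps to -7606 = 10001001001010

-7606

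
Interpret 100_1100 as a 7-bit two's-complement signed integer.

MSB is 1, so the value is negative.
Unsigned reading: 76. Subtract 2^7 = 128: 76 − 128 = -52.

-52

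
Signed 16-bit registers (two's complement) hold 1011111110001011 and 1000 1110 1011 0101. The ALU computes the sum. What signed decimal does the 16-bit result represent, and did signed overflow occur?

20032; overflow

1011111110001011 = -16501 (signed)
1000 1110 1011 0101 → 1000111010110101 = -29003 (signed)
  1011111110001011
+ 1000111010110101
= 0100111001000000  (discard carry-out 1)
Result 0100111001000000: MSB = 0 → value 20032.
Both addends are negative but the stored result is non-negative: signed overflow. The true value -16501 + (-29003) = -45504 lies outside [-32768, 32767].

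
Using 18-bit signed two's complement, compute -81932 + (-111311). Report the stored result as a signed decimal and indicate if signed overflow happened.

68901; overflow

-81932 → 101011111111110100
-111311 → 100100110100110001
  101011111111110100
+ 100100110100110001
= 010000110100100101  (discard carry-out 1)
Result 010000110100100101: MSB = 0 → value 68901.
Both addends are negative but the stored result is non-negative: signed overflow. The true value -81932 + (-111311) = -193243 lies outside [-131072, 131071].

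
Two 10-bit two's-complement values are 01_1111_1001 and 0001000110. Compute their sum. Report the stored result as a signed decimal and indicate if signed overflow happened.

01_1111_1001 → 0111111001 = 505 (signed)
0001000110 = 70 (signed)
  0111111001
+ 0001000110
= 1000111111
Result 1000111111: MSB = 1 → 575 − 1024 = -449.
Both addends are non-negative but the stored result is negative: signed overflow. The true value 505 + 70 = 575 lies outside [-512, 511].

-449; overflow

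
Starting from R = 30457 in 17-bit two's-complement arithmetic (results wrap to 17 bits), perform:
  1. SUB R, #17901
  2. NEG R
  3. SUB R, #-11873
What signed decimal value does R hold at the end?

Start: R = 30457 = 00111011011111001.
R = 30457 − 17901 = 12556 = 00011000100001100
R = −(12556) = -12556 = 11100111011110100
R = -12556 − (-11873) = -683 = 11111110101010101

-683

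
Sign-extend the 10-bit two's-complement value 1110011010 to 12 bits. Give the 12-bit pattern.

111110011010

MSB of 1110011010 is 1; replicate it into the new high bits.
11|1110011010 → 111110011010 (still -102).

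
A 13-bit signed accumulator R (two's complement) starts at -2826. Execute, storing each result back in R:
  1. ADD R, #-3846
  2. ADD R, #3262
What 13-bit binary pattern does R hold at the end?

Start: R = -2826 = 1010011110110.
R = -2826 + (-3846) = -6672; wraps to 1520 = 0010111110000
R = 1520 + 3262 = 4782; wraps to -3410 = 1001010101110

1001010101110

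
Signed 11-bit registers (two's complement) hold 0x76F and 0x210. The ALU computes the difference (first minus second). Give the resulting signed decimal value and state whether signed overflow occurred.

-673; no overflow

0x76F = 11101101111 = -145 (signed)
0x210 = 01000010000 = 528 (signed)
Subtract via negate-and-add: invert 01000010000 + 1 = 10111110000 (i.e. -528).
  11101101111
+ 10111110000
= 10101011111  (discard carry-out 1)
Result 10101011111: MSB = 1 → 1375 − 2048 = -673.
Both addends (after negating the subtrahend) are negative and so is the stored result: no signed overflow.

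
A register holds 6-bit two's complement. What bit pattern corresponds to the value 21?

010101

21 is non-negative, so write it directly in 6 bits: 010101.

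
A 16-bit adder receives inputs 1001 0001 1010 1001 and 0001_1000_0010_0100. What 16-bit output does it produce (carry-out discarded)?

  1001000110101001
+ 0001100000100100
= 1010100111001101

1010100111001101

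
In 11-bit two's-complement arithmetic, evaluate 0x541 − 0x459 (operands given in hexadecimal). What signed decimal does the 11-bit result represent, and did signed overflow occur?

0x541 = 10101000001 = -703 (signed)
0x459 = 10001011001 = -935 (signed)
Subtract via negate-and-add: invert 10001011001 + 1 = 01110100111 (i.e. 935).
  10101000001
+ 01110100111
= 00011101000  (discard carry-out 1)
Result 00011101000: MSB = 0 → value 232.
Addends (after negating the subtrahend) have opposite signs, so signed overflow cannot occur.

232; no overflow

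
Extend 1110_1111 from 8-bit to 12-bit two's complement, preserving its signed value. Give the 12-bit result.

MSB of 11101111 is 1; replicate it into the new high bits.
1111|11101111 → 111111101111 (still -17).

111111101111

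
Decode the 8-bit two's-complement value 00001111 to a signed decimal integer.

15

MSB is 0, so the value is non-negative: 00001111 = 15.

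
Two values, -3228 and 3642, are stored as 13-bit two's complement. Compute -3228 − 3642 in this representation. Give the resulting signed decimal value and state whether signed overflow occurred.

-3228 → 1001101100100
3642 → 0111000111010
Subtract via negate-and-add: invert 0111000111010 + 1 = 1000111000110 (i.e. -3642).
  1001101100100
+ 1000111000110
= 0010100101010  (discard carry-out 1)
Result 0010100101010: MSB = 0 → value 1322.
Both addends (after negating the subtrahend) are negative but the stored result is non-negative: signed overflow. The true value -3228 − 3642 = -6870 lies outside [-4096, 4095].

1322; overflow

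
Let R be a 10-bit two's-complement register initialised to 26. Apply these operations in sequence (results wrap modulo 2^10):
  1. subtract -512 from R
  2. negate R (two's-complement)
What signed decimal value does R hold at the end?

Start: R = 26 = 0000011010.
R = 26 − (-512) = 538; wraps to -486 = 1000011010
R = −(-486) = 486 = 0111100110

486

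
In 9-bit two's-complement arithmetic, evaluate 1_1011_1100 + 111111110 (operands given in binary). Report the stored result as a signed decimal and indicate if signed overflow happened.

-70; no overflow

1_1011_1100 → 110111100 = -68 (signed)
111111110 = -2 (signed)
  110111100
+ 111111110
= 110111010  (discard carry-out 1)
Result 110111010: MSB = 1 → 442 − 512 = -70.
Both addends are negative and so is the stored result: no signed overflow.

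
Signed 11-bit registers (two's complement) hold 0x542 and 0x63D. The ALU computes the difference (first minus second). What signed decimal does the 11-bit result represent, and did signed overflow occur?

-251; no overflow

0x542 = 10101000010 = -702 (signed)
0x63D = 11000111101 = -451 (signed)
Subtract via negate-and-add: invert 11000111101 + 1 = 00111000011 (i.e. 451).
  10101000010
+ 00111000011
= 11100000101
Result 11100000101: MSB = 1 → 1797 − 2048 = -251.
Addends (after negating the subtrahend) have opposite signs, so signed overflow cannot occur.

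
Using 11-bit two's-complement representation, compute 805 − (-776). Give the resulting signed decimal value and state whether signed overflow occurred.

805 → 01100100101
-776 → 10011111000
Subtract via negate-and-add: invert 10011111000 + 1 = 01100001000 (i.e. 776).
  01100100101
+ 01100001000
= 11000101101
Result 11000101101: MSB = 1 → 1581 − 2048 = -467.
Both addends (after negating the subtrahend) are non-negative but the stored result is negative: signed overflow. The true value 805 − (-776) = 1581 lies outside [-1024, 1023].

-467; overflow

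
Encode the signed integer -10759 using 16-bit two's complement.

|-10759| = 10759 = 0010101000000111 in 16 bits.
Invert the bits: 1101010111111000. Add 1: 1101010111111001.

1101010111111001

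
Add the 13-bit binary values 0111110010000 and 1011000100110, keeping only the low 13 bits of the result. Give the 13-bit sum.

  0111110010000
+ 1011000100110
= 0010110110110  (discard carry-out 1)

0010110110110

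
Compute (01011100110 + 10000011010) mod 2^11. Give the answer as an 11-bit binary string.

11100000000

  01011100110
+ 10000011010
= 11100000000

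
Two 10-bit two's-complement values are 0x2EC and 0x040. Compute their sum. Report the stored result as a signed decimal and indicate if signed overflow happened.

0x2EC = 1011101100 = -276 (signed)
0x040 = 0001000000 = 64 (signed)
  1011101100
+ 0001000000
= 1100101100
Result 1100101100: MSB = 1 → 812 − 1024 = -212.
Addends have opposite signs, so signed overflow cannot occur.

-212; no overflow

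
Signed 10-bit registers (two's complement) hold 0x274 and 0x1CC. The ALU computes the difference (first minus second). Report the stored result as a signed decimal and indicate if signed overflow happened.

0x274 = 1001110100 = -396 (signed)
0x1CC = 0111001100 = 460 (signed)
Subtract via negate-and-add: invert 0111001100 + 1 = 1000110100 (i.e. -460).
  1001110100
+ 1000110100
= 0010101000  (discard carry-out 1)
Result 0010101000: MSB = 0 → value 168.
Both addends (after negating the subtrahend) are negative but the stored result is non-negative: signed overflow. The true value -396 − 460 = -856 lies outside [-512, 511].

168; overflow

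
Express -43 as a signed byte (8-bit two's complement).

|-43| = 43 = 00101011 in 8 bits.
Invert the bits: 11010100. Add 1: 11010101.

11010101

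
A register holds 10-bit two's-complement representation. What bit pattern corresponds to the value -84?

|-84| = 84 = 0001010100 in 10 bits.
Invert the bits: 1110101011. Add 1: 1110101100.
Check: 1110101100 reads as 940 − 1024 = -84.

1110101100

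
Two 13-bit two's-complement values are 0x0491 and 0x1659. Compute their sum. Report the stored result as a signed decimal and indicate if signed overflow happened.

-1302; no overflow

0x0491 = 0010010010001 = 1169 (signed)
0x1659 = 1011001011001 = -2471 (signed)
  0010010010001
+ 1011001011001
= 1101011101010
Result 1101011101010: MSB = 1 → 6890 − 8192 = -1302.
Addends have opposite signs, so signed overflow cannot occur.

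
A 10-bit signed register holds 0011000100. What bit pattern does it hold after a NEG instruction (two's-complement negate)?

Invert: 1100111011. Add 1: 1100111100.
Check: 0011000100 = 196, 1100111100 = -196.

1100111100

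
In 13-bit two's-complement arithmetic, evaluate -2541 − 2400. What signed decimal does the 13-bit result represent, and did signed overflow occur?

3251; overflow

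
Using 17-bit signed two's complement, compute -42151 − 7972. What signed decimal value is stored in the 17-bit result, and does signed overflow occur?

-42151 → 10101101101011001
7972 → 00001111100100100
Subtract via negate-and-add: invert 00001111100100100 + 1 = 11110000011011100 (i.e. -7972).
  10101101101011001
+ 11110000011011100
= 10011110000110101  (discard carry-out 1)
Result 10011110000110101: MSB = 1 → 80949 − 131072 = -50123.
Both addends (after negating the subtrahend) are negative and so is the stored result: no signed overflow.

-50123; no overflow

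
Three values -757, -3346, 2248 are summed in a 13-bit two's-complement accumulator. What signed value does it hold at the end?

-757 + (-3346) = -4103 → wraps to 4089 (0111111111001)
4089 + 2248 = 6337 → wraps to -1855 (1100011000001)

-1855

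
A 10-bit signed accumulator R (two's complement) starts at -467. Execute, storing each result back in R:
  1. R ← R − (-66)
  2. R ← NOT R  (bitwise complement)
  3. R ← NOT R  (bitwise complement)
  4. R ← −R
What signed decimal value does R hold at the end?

401

Start: R = -467 = 1000101101.
R = -467 − (-66) = -401 = 1001101111
R = NOT 1001101111 = 0110010000 = 400
R = NOT 0110010000 = 1001101111 = -401
R = −(-401) = 401 = 0110010001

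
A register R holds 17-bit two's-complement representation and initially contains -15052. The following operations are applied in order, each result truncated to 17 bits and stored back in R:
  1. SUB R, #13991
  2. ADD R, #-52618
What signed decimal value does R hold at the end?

Start: R = -15052 = 11100010100110100.
R = -15052 − 13991 = -29043 = 11000111010001101
R = -29043 + (-52618) = -81661; wraps to 49411 = 01100000100000011

49411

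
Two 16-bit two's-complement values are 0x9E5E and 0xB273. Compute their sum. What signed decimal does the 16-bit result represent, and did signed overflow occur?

20689; overflow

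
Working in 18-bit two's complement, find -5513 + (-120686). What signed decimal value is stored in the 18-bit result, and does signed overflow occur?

-126199; no overflow

-5513 → 111110101001110111
-120686 → 100010100010010010
  111110101001110111
+ 100010100010010010
= 100001001100001001  (discard carry-out 1)
Result 100001001100001001: MSB = 1 → 135945 − 262144 = -126199.
Both addends are negative and so is the stored result: no signed overflow.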